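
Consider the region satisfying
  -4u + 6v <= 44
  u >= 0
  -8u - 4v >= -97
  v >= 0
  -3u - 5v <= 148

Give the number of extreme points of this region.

4

Of the 10 pairwise boundary intersections, those satisfying every inequality are:
  (0, 22/3)
  (203/32, 185/16)
  (0, 0)
  (97/8, 0)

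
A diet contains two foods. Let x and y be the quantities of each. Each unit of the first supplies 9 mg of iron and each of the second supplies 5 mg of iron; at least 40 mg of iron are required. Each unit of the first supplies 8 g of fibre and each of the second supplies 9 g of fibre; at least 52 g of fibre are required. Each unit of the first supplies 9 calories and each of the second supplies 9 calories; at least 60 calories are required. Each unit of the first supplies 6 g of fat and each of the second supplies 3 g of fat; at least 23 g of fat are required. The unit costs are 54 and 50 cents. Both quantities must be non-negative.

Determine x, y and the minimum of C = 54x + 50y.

Corner points and C = 54x + 50y:
  (0, 8) → C = 400
  (20/3, 0) → C = 360
  (5/3, 5) → C = 340
The feasible region is unbounded (it extends along (0, 1), (1, 0)), but C strictly increases along every unbounded feasible direction, so there is no improving ray and the minimum is attained at a vertex.

The binding constraints are 9x + 5y = 40 and 9x + 9y = 60.
Solving simultaneously gives x = 5/3, y = 5.

x = 5/3, y = 5, minimum C = 340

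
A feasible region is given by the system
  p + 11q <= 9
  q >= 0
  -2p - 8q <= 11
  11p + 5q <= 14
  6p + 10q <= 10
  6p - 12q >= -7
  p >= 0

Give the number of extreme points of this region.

5

The feasible vertices (each the meet of two boundaries and inside every other half-plane) are:
  (14/11, 0)
  (0, 0)
  (9/8, 13/40)
  (25/66, 17/22)
  (0, 7/12)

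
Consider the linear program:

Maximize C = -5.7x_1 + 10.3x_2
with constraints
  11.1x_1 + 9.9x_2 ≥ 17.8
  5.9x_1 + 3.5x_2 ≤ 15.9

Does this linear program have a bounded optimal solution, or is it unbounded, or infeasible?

unbounded

From the feasible point (9511/1956, -7147/1956), moving in the direction (-9.9, 11.1) keeps every constraint satisfied while C increases without bound.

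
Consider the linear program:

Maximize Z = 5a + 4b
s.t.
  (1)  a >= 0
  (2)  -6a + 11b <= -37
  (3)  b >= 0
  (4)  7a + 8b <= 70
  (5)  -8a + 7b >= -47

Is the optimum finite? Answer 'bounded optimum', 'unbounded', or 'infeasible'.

The boundaries a = 0 and -6a + 11b = -37 meet at (0, -37/11), but that point violates b ≥ 0. Every candidate vertex is excluded by some other constraint, so the feasible region is empty.

infeasible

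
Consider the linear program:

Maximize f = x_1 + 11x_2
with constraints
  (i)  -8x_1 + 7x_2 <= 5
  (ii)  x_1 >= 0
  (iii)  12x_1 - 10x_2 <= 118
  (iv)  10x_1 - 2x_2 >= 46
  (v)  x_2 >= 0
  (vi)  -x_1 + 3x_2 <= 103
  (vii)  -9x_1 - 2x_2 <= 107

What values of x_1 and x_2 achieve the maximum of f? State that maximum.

x_1 = 692/13, x_2 = 677/13, maximum f = 8139/13

Vertices and f = x_1 + 11x_2:
  (166/27, 209/27) → f = 2465/27
  (706/17, 819/17) → f = 9715/17
  (59/6, 0) → f = 59/6
  (692/13, 677/13) → f = 8139/13
  (23/5, 0) → f = 23/5

The optimum lies where 12x_1 - 10x_2 = 118 and -x_1 + 3x_2 = 103.
Solving simultaneously gives x_1 = 692/13, x_2 = 677/13.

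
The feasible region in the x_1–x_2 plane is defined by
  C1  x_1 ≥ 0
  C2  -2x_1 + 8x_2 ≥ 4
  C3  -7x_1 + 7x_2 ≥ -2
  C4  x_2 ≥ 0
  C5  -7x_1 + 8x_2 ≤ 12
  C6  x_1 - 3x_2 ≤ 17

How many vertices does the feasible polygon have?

4

The feasible vertices (each the meet of two boundaries and inside every other half-plane) are:
  (0, 1/2)
  (0, 3/2)
  (22/21, 16/21)
  (100/7, 14)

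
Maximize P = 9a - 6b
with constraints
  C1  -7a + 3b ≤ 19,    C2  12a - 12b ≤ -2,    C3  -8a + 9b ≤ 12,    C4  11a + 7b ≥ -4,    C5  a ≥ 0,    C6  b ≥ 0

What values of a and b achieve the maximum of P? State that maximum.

Vertices and P = 9a - 6b:
  (21/2, 32/3) → P = 61/2
  (0, 1/6) → P = -1
  (0, 4/3) → P = -8

The optimum lies where 12a - 12b = -2 and -8a + 9b = 12.
Solving simultaneously gives a = 21/2, b = 32/3.

a = 21/2, b = 32/3, maximum P = 61/2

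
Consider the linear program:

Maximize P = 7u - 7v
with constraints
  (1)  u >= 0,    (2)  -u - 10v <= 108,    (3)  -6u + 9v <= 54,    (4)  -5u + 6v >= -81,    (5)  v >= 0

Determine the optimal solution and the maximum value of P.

u = 117, v = 84, maximum P = 231

Corner points and P = 7u - 7v:
  (0, 6) → P = -42
  (0, 0) → P = 0
  (117, 84) → P = 231
  (81/5, 0) → P = 567/5

The binding constraints are -6u + 9v = 54 and -5u + 6v = -81.
Solving simultaneously gives u = 117, v = 84.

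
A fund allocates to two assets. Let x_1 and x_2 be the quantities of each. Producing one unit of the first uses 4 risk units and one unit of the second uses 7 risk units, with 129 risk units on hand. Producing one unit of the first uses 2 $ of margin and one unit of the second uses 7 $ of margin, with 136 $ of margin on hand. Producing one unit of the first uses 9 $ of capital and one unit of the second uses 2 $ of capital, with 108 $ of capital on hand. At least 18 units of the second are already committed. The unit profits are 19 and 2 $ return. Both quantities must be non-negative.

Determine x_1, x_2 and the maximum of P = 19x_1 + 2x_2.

x_1 = 3/4, x_2 = 18, maximum P = 201/4

At the optimal vertex, 4x_1 + 7x_2 = 129 and x_2 = 18.
Solving simultaneously gives x_1 = 3/4, x_2 = 18.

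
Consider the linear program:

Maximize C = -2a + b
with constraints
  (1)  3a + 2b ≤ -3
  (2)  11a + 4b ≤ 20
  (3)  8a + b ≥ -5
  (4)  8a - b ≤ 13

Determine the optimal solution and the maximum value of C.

a = -7/13, b = -9/13, maximum C = 5/13

Vertices and C = -2a + b:
  (-7/13, -9/13) → C = 5/13
  (23/19, -63/19) → C = -109/19
  (1/2, -9) → C = -10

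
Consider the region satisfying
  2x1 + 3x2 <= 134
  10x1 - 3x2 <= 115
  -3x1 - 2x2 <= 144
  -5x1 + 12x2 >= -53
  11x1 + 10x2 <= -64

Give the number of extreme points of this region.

4

Intersecting each pair of boundary lines and keeping only the points that satisfy every inequality leaves:
  (-140, 138)
  (-1532/13, 1602/13)
  (-811/23, -879/46)
  (-17/13, -129/26)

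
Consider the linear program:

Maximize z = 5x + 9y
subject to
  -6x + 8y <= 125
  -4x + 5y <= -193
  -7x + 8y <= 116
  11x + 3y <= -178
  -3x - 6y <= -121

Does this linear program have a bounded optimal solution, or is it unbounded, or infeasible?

The boundaries -6x + 8y = 125 and -4x + 5y = -193 meet at (2169/2, 829), but that point violates 11x + 3y ≤ -178. Every candidate vertex is excluded by some other constraint, so the feasible region is empty.

infeasible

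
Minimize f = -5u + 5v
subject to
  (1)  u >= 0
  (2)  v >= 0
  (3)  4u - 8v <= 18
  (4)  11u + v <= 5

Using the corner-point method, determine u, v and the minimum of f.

The optimum lies where v = 0 and 11u + v = 5.
Solving simultaneously gives u = 5/11, v = 0.

u = 5/11, v = 0, minimum f = -25/11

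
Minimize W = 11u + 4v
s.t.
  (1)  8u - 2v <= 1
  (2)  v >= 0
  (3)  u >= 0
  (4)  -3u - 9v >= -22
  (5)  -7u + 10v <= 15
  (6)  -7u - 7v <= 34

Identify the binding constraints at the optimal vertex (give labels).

Extreme points and W = 11u + 4v:
  (1/8, 0) → W = 11/8
  (20/33, 127/66) → W = 158/11
  (0, 0) → W = 0
  (0, 3/2) → W = 6

The minimum is at (0, 0). Substituting into each constraint, equality holds for (2) and (3); the remaining constraints have slack.

(2) and (3)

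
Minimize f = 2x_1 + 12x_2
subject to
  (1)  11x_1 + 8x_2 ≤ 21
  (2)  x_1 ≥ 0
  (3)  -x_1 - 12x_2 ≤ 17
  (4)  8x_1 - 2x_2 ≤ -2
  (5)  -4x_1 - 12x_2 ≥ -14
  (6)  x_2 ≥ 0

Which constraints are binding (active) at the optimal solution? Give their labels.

Extreme points and f = 2x_1 + 12x_2:
  (0, 1) → f = 12
  (0, 7/6) → f = 14
  (1/26, 15/13) → f = 181/13

The minimum is at (0, 1). Substituting into each constraint, equality holds for (2) and (4); the remaining constraints have slack.

(2) and (4)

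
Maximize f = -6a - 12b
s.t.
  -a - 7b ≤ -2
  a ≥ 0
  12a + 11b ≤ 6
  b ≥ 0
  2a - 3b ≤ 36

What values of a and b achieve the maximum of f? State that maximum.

Extreme points and f = -6a - 12b:
  (0, 2/7) → f = -24/7
  (20/73, 18/73) → f = -336/73
  (0, 6/11) → f = -72/11

a = 0, b = 2/7, maximum f = -24/7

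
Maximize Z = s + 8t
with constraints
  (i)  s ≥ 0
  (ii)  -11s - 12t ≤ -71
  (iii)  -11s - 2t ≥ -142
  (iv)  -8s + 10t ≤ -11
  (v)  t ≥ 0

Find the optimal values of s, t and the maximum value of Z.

s = 103/9, t = 145/18, maximum Z = 683/9

Extreme points and Z = s + 8t:
  (421/103, 447/206) → Z = 2209/103
  (71/11, 0) → Z = 71/11
  (103/9, 145/18) → Z = 683/9
  (142/11, 0) → Z = 142/11

At the optimal vertex, -11s - 2t = -142 and -8s + 10t = -11.
Solving simultaneously gives s = 103/9, t = 145/18.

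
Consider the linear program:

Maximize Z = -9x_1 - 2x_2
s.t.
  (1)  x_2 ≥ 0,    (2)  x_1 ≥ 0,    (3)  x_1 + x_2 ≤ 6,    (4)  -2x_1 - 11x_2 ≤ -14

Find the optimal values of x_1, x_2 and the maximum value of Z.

Vertices and Z = -9x_1 - 2x_2:
  (0, 6) → Z = -12
  (0, 14/11) → Z = -28/11
  (52/9, 2/9) → Z = -472/9

At the optimal vertex, x_1 = 0 and -2x_1 - 11x_2 = -14.
Solving simultaneously gives x_1 = 0, x_2 = 14/11.

x_1 = 0, x_2 = 14/11, maximum Z = -28/11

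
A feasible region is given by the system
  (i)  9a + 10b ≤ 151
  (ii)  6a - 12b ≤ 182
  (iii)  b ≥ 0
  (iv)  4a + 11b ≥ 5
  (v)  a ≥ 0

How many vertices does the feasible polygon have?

4

Intersecting each pair of boundary lines and keeping only the points that satisfy every inequality leaves:
  (151/9, 0)
  (0, 151/10)
  (5/4, 0)
  (0, 5/11)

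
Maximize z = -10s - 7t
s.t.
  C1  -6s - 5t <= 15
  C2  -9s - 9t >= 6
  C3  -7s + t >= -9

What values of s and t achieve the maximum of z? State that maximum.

s = -35/3, t = 11, maximum z = 119/3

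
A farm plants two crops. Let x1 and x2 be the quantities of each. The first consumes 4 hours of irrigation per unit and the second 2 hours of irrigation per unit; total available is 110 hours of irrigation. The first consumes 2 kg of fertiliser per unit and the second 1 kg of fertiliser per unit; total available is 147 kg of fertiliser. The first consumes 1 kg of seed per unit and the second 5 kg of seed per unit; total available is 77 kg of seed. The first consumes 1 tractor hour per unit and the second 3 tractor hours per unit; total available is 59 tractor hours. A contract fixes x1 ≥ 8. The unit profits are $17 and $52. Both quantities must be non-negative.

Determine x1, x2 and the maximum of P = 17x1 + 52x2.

x1 = 22, x2 = 11, maximum P = 946

Vertices and P = 17x1 + 52x2:
  (55/2, 0) → P = 935/2
  (8, 0) → P = 136
  (22, 11) → P = 946
  (8, 69/5) → P = 4268/5

The binding constraints are 4x1 + 2x2 = 110 and x1 + 5x2 = 77.
Solving simultaneously gives x1 = 22, x2 = 11.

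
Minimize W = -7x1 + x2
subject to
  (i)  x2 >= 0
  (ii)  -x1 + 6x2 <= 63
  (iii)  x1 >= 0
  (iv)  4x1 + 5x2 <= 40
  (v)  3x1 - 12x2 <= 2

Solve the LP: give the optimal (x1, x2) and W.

Vertices and W = -7x1 + x2:
  (0, 0) → W = 0
  (2/3, 0) → W = -14/3
  (0, 8) → W = 8
  (70/9, 16/9) → W = -158/3

x1 = 70/9, x2 = 16/9, minimum W = -158/3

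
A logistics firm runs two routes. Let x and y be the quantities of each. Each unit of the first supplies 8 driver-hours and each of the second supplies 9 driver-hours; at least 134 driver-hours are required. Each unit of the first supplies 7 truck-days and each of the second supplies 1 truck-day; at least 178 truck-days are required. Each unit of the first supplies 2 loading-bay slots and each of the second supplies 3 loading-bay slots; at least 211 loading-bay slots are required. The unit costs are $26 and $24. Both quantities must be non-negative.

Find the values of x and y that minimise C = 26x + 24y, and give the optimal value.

Feasible corners and C = 26x + 24y:
  (0, 178) → C = 4272
  (211/2, 0) → C = 2743
  (17, 59) → C = 1858
The feasible region is unbounded (it extends along (0, 1), (1, 0)), but C strictly increases along every unbounded feasible direction, so there is no improving ray and the minimum is attained at a vertex.

The binding constraints are 7x + y = 178 and 2x + 3y = 211.
Solving simultaneously gives x = 17, y = 59.

x = 17, y = 59, minimum C = 1858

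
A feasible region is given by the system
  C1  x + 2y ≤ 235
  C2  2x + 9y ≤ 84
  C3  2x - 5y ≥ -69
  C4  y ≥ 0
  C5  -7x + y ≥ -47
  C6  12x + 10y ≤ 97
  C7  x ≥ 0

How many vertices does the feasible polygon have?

5

Intersecting each pair of boundary lines and keeping only the points that satisfy every inequality leaves:
  (3/8, 37/4)
  (0, 28/3)
  (47/7, 0)
  (0, 0)
  (567/82, 115/82)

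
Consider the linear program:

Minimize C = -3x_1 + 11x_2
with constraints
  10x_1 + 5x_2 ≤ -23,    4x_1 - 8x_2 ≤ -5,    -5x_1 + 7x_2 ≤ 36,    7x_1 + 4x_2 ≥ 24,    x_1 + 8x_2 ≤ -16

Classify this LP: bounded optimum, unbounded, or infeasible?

The boundaries 4x_1 - 8x_2 = -5 and -5x_1 + 7x_2 = 36 meet at (-253/12, -119/12), but that point violates 7x_1 + 4x_2 ≥ 24. Every candidate vertex is excluded by some other constraint, so the feasible region is empty.

infeasible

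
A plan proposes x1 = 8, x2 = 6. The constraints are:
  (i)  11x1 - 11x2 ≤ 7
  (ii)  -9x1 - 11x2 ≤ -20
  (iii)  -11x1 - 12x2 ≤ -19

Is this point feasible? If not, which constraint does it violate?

not feasible — violates (i)

Constraint (i): 11x1 - 11x2 = 22, which is not ≤ 7. All other constraints are satisfied.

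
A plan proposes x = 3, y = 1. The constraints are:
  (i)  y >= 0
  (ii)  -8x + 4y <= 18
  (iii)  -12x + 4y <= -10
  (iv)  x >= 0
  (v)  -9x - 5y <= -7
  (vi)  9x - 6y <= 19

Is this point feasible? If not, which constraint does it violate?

not feasible — violates (vi)

Constraint (vi): 9x - 6y = 21, which is not ≤ 19. All other constraints are satisfied.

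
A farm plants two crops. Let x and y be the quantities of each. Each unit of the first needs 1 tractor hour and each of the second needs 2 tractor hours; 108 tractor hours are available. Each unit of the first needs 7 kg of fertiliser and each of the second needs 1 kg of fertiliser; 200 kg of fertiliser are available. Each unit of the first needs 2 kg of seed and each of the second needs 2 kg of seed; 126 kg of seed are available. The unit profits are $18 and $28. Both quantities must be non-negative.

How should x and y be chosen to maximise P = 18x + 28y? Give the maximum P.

x = 18, y = 45, maximum P = 1584

Extreme points and P = 18x + 28y:
  (0, 0) → P = 0
  (0, 54) → P = 1512
  (200/7, 0) → P = 3600/7
  (18, 45) → P = 1584
  (137/6, 241/6) → P = 4607/3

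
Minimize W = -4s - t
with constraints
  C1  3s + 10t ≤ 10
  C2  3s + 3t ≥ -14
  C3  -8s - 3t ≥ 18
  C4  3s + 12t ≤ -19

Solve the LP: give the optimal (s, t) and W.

Feasible corners and W = -4s - t:
  (-4/5, -58/15) → W = 106/15
  (-37/9, -5/9) → W = 17
  (-53/29, -98/87) → W = 734/87

s = -4/5, t = -58/15, minimum W = 106/15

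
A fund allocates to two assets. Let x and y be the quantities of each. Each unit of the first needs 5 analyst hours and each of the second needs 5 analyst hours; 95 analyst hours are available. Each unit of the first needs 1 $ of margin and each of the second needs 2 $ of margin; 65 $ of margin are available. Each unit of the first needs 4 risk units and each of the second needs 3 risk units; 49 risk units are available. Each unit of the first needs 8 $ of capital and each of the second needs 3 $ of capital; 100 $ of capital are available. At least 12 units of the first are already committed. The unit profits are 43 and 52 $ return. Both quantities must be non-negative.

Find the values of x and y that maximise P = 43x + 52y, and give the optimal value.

x = 12, y = 1/3, maximum P = 1600/3

Vertices and P = 43x + 52y:
  (49/4, 0) → P = 2107/4
  (12, 0) → P = 516
  (12, 1/3) → P = 1600/3

The optimum lies where 4x + 3y = 49 and x = 12.
Solving simultaneously gives x = 12, y = 1/3.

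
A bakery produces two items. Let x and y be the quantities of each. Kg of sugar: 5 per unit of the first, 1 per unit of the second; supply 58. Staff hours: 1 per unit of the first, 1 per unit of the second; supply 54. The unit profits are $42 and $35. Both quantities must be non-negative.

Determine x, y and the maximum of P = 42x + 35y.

x = 1, y = 53, maximum P = 1897

The optimum lies where 5x + y = 58 and x + y = 54.
Solving simultaneously gives x = 1, y = 53.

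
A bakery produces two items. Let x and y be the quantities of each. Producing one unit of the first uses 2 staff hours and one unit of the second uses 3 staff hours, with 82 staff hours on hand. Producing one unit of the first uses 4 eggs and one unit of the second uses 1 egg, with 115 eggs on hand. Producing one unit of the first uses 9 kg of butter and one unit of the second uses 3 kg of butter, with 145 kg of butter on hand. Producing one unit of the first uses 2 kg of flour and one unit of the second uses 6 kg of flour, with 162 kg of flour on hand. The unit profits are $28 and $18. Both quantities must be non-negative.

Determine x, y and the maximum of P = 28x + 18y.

At the optimal vertex, 2x + 3y = 82 and 9x + 3y = 145.
Solving simultaneously gives x = 9, y = 64/3.

x = 9, y = 64/3, maximum P = 636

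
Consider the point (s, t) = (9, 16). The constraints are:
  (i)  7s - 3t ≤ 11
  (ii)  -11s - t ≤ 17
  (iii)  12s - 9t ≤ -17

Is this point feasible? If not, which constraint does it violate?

not feasible — violates (i)

Constraint (i): 7s - 3t = 15, which is not ≤ 11. All other constraints are satisfied.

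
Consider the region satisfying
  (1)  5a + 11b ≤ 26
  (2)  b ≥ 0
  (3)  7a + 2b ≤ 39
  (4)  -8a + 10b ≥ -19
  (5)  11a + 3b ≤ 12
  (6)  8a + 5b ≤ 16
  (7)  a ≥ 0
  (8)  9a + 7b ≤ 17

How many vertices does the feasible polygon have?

5

Pairwise boundary intersections that survive every other constraint:
  (0, 26/11)
  (5/64, 149/64)
  (12/11, 0)
  (0, 0)
  (33/50, 79/50)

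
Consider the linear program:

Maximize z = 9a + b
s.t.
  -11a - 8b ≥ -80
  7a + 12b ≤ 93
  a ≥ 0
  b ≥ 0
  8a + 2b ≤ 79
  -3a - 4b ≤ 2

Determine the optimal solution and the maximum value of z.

Corner points and z = 9a + b:
  (54/19, 463/76) → z = 2407/76
  (80/11, 0) → z = 720/11
  (0, 31/4) → z = 31/4
  (0, 0) → z = 0

a = 80/11, b = 0, maximum z = 720/11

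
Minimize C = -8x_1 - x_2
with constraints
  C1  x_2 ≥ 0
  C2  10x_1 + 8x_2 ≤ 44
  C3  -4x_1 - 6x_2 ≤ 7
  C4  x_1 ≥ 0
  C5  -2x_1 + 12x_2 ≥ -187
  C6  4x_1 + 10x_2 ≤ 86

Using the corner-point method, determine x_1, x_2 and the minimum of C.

Vertices and C = -8x_1 - x_2:
  (22/5, 0) → C = -176/5
  (0, 0) → C = 0
  (0, 11/2) → C = -11/2

x_1 = 22/5, x_2 = 0, minimum C = -176/5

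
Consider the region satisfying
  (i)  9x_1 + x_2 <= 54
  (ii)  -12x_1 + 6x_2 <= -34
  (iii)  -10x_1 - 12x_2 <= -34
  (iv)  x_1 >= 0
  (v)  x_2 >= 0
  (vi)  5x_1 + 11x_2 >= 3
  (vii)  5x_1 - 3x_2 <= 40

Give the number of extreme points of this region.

The feasible vertices (each the meet of two boundaries and inside every other half-plane) are:
  (179/33, 57/11)
  (6, 0)
  (3, 1/3)
  (17/5, 0)

4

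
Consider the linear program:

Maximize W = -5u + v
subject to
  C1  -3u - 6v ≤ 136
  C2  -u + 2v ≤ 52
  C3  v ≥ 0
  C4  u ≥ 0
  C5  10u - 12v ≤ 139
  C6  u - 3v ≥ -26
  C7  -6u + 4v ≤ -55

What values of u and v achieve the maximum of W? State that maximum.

u = 55/6, v = 0, maximum W = -275/6

Extreme points and W = -5u + v:
  (139/10, 0) → W = -139/2
  (55/6, 0) → W = -275/6
  (81/2, 133/6) → W = -541/3
  (269/14, 211/14) → W = -81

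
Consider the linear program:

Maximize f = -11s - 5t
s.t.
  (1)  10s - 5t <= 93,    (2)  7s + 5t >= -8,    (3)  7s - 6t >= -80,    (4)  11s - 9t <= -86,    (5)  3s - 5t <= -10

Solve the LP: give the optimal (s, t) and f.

Corner points and f = -11s - 5t:
  (958/25, 1451/25) → f = -17793/25
  (181/5, 269/5) → f = -3336/5
  (-64/11, 72/11) → f = 344/11
  (-251/59, 257/59) → f = 1476/59

The optimum lies where 7s + 5t = -8 and 7s - 6t = -80.
Solving simultaneously gives s = -64/11, t = 72/11.

s = -64/11, t = 72/11, maximum f = 344/11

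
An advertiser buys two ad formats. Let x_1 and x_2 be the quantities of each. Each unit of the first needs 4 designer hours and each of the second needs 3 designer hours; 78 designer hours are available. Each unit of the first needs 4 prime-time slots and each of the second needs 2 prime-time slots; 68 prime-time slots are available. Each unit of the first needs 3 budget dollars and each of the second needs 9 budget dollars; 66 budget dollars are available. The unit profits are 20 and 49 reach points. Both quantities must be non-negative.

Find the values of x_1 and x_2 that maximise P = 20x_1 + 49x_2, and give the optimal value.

x_1 = 16, x_2 = 2, maximum P = 418

Feasible corners and P = 20x_1 + 49x_2:
  (0, 0) → P = 0
  (0, 22/3) → P = 1078/3
  (17, 0) → P = 340
  (16, 2) → P = 418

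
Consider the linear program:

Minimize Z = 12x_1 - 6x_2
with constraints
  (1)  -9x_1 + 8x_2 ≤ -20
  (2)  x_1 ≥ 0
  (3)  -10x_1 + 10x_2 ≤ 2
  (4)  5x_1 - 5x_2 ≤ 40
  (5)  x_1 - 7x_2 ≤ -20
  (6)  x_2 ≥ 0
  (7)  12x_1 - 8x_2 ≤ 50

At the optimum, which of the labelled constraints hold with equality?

Vertices and Z = 12x_1 - 6x_2:
  (60/11, 40/11) → Z = 480/11
  (10, 35/4) → Z = 135/2
  (255/38, 145/38) → Z = 1095/19

The minimum is at (60/11, 40/11). Substituting into each constraint, equality holds for (1) and (5); the remaining constraints have slack.

(1) and (5)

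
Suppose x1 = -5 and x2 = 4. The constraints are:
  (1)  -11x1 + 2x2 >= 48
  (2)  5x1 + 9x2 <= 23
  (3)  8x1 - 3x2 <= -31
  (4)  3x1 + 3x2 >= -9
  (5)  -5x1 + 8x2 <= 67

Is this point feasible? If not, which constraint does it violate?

feasible

(1): 63 ≥ 48 ✓
(2): 11 ≤ 23 ✓
(3): -52 ≤ -31 ✓
(4): -3 ≥ -9 ✓
(5): 57 ≤ 67 ✓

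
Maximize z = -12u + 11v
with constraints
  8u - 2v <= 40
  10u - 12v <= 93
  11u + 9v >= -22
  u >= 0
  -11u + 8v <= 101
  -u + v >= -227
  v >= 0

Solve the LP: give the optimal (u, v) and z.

u = 87/7, v = 208/7, maximum z = 1244/7

Feasible corners and z = -12u + 11v:
  (87/7, 208/7) → z = 1244/7
  (5, 0) → z = -60
  (0, 101/8) → z = 1111/8
  (0, 0) → z = 0

At the optimal vertex, 8u - 2v = 40 and -11u + 8v = 101.
Solving simultaneously gives u = 87/7, v = 208/7.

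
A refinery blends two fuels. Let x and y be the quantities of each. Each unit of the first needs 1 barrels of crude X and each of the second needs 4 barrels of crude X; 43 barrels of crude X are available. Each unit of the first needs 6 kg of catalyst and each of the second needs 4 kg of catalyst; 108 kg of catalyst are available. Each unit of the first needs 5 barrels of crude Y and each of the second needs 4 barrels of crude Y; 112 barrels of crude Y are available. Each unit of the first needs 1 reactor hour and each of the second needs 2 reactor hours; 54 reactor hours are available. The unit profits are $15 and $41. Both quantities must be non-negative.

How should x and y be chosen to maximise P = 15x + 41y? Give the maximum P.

x = 13, y = 15/2, maximum P = 1005/2

Extreme points and P = 15x + 41y:
  (0, 0) → P = 0
  (0, 43/4) → P = 1763/4
  (18, 0) → P = 270
  (13, 15/2) → P = 1005/2

The optimum lies where x + 4y = 43 and 6x + 4y = 108.
Solving simultaneously gives x = 13, y = 15/2.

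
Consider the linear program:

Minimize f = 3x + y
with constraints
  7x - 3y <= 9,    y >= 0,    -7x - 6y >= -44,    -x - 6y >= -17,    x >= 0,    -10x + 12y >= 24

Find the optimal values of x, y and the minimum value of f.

Extreme points and f = 3x + y:
  (0, 17/6) → f = 17/6
  (5/6, 97/36) → f = 187/36
  (0, 2) → f = 2

At the optimal vertex, x = 0 and -10x + 12y = 24.
Solving simultaneously gives x = 0, y = 2.

x = 0, y = 2, minimum f = 2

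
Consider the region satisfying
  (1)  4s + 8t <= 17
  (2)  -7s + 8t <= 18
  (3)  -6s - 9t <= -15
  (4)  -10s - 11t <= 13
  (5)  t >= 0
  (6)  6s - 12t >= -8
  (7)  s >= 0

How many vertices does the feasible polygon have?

4

Pairwise boundary intersections that survive every other constraint:
  (17/4, 0)
  (35/24, 67/48)
  (5/2, 0)
  (6/7, 23/21)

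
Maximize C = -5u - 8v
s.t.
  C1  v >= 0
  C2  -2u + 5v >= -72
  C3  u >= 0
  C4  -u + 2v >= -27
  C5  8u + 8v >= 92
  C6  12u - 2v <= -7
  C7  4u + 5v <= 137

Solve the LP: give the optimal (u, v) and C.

Corner points and C = -5u - 8v:
  (0, 23/2) → C = -92
  (0, 137/5) → C = -1096/5
  (8/7, 145/14) → C = -620/7
  (239/68, 418/17) → C = -14571/68

u = 8/7, v = 145/14, maximum C = -620/7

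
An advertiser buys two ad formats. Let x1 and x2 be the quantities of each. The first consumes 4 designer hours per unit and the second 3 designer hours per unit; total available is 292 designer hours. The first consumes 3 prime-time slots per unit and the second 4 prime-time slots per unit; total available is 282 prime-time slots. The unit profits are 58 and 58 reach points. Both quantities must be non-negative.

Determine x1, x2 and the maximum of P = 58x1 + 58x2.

Feasible corners and P = 58x1 + 58x2:
  (0, 0) → P = 0
  (0, 141/2) → P = 4089
  (73, 0) → P = 4234
  (46, 36) → P = 4756

At the optimal vertex, 4x1 + 3x2 = 292 and 3x1 + 4x2 = 282.
Solving simultaneously gives x1 = 46, x2 = 36.

x1 = 46, x2 = 36, maximum P = 4756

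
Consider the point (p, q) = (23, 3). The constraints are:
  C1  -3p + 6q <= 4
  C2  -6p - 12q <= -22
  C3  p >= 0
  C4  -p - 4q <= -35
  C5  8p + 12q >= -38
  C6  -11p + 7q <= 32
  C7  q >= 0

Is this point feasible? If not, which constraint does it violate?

C1: -51 ≤ 4 ✓
C2: -174 ≤ -22 ✓
C3: 23 ≥ 0 ✓
C4: -35 ≤ -35 ✓
C5: 220 ≥ -38 ✓
C6: -232 ≤ 32 ✓
C7: 3 ≥ 0 ✓

feasible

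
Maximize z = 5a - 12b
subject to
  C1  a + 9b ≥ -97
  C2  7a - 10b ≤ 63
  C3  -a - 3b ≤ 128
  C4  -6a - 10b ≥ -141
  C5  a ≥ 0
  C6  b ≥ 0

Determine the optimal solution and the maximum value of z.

a = 9, b = 0, maximum z = 45

Extreme points and z = 5a - 12b:
  (204/13, 609/130) → z = 1446/65
  (9, 0) → z = 45
  (0, 141/10) → z = -846/5
  (0, 0) → z = 0

At the optimal vertex, 7a - 10b = 63 and b = 0.
Solving simultaneously gives a = 9, b = 0.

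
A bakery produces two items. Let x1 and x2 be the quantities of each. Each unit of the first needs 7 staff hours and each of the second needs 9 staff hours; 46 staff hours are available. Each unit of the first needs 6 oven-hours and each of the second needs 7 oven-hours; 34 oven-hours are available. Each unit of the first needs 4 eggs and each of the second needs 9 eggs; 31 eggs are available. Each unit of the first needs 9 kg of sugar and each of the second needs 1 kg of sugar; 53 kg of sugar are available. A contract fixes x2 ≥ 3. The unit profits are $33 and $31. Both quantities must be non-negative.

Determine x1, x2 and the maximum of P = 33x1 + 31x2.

Corner points and P = 33x1 + 31x2:
  (0, 31/9) → P = 961/9
  (0, 3) → P = 93
  (1, 3) → P = 126

x1 = 1, x2 = 3, maximum P = 126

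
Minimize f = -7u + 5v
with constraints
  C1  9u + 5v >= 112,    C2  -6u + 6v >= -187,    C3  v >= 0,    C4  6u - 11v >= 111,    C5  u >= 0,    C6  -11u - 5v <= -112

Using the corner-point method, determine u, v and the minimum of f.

u = 1391/30, v = 76/5, minimum f = -7457/30

Feasible corners and f = -7u + 5v:
  (187/6, 0) → f = -1309/6
  (1391/30, 76/5) → f = -7457/30
  (37/2, 0) → f = -259/2

The binding constraints are -6u + 6v = -187 and 6u - 11v = 111.
Solving simultaneously gives u = 1391/30, v = 76/5.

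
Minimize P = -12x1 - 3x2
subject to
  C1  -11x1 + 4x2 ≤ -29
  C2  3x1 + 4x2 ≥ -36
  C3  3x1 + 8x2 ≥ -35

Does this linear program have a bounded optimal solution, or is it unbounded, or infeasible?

unbounded

From the feasible point (23/25, -118/25), moving in the direction (8, -3) keeps every constraint satisfied while P decreases without bound.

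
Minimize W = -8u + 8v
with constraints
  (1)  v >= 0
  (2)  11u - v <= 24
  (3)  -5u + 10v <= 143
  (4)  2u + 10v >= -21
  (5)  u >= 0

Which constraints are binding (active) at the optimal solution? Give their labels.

(1) and (2)

Vertices and W = -8u + 8v:
  (24/11, 0) → W = -192/11
  (0, 0) → W = 0
  (383/105, 1693/105) → W = 2096/21
  (0, 143/10) → W = 572/5

The minimum is at (24/11, 0). Substituting into each constraint, equality holds for (1) and (2); the remaining constraints have slack.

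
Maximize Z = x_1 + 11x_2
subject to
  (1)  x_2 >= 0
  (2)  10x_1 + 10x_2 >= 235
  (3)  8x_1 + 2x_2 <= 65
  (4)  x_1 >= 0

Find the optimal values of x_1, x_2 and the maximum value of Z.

x_1 = 0, x_2 = 65/2, maximum Z = 715/2

Vertices and Z = x_1 + 11x_2:
  (3, 41/2) → Z = 457/2
  (0, 47/2) → Z = 517/2
  (0, 65/2) → Z = 715/2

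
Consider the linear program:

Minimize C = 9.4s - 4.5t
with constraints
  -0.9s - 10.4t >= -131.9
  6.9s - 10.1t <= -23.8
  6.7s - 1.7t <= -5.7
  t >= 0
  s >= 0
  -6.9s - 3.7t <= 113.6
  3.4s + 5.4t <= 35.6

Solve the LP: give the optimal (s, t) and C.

s = 0, t = 178/27, minimum C = -89/3

Feasible corners and C = 9.4s - 4.5t:
  (0, 57/17) → C = -513/34
  (1487/2098, 12895/2098) → C = -440497/20980
  (0, 178/27) → C = -89/3

The binding constraints are s = 0 and 3.4s + 5.4t = 35.6.
Solving simultaneously gives s = 0, t = 178/27.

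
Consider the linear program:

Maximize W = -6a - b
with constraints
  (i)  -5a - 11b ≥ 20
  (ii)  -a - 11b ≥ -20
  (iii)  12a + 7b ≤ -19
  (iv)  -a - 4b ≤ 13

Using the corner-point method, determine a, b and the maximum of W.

Vertices and W = -6a - b:
  (-10, 30/11) → W = 630/11
  (-69/97, -145/97) → W = 559/97
  (-223/7, 33/7) → W = 1305/7
  (15/41, -137/41) → W = 47/41

a = -223/7, b = 33/7, maximum W = 1305/7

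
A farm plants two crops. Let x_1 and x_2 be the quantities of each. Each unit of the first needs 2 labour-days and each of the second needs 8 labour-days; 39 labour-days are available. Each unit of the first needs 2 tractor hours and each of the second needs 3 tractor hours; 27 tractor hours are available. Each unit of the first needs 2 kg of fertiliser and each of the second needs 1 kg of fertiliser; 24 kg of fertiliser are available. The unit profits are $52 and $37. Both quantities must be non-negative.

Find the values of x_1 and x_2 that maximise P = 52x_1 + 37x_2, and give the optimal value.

Extreme points and P = 52x_1 + 37x_2:
  (0, 0) → P = 0
  (0, 39/8) → P = 1443/8
  (12, 0) → P = 624
  (99/10, 12/5) → P = 3018/5
  (45/4, 3/2) → P = 1281/2

x_1 = 45/4, x_2 = 3/2, maximum P = 1281/2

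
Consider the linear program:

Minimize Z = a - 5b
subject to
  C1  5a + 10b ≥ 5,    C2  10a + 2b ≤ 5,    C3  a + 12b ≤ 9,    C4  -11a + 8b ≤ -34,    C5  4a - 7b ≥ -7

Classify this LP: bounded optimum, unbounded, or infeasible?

The boundaries 5a + 10b = 5 and 10a + 2b = 5 meet at (4/9, 5/18), but that point violates -11a + 8b ≤ -34. Every candidate vertex is excluded by some other constraint, so the feasible region is empty.

infeasible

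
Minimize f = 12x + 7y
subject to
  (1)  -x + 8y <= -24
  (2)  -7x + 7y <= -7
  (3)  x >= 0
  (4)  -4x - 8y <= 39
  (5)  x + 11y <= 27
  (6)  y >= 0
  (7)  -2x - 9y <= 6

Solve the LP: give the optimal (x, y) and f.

Feasible corners and f = 12x + 7y:
  (480/19, 3/19) → f = 5781/19
  (24, 0) → f = 288
  (27, 0) → f = 324

At the optimal vertex, -x + 8y = -24 and y = 0.
Solving simultaneously gives x = 24, y = 0.

x = 24, y = 0, minimum f = 288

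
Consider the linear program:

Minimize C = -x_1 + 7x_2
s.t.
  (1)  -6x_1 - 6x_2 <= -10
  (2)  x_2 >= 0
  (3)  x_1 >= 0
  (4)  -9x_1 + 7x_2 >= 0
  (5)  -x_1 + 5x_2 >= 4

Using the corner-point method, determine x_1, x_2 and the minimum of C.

Corner points and C = -x_1 + 7x_2:
  (0, 5/3) → C = 35/3
  (13/18, 17/18) → C = 53/9
  (14/19, 18/19) → C = 112/19
The feasible region is unbounded (it extends along (0, 1), (7, 9)), but C strictly increases along every unbounded feasible direction, so there is no improving ray and the minimum is attained at a vertex.

x_1 = 13/18, x_2 = 17/18, minimum C = 53/9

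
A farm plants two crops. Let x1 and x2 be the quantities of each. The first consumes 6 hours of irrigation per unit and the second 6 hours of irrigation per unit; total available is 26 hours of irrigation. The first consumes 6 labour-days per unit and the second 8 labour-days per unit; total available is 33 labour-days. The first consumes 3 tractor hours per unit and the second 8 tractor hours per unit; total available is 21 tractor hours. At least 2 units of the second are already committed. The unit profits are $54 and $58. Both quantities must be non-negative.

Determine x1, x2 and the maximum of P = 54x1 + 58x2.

x1 = 5/3, x2 = 2, maximum P = 206

Vertices and P = 54x1 + 58x2:
  (0, 21/8) → P = 609/4
  (0, 2) → P = 116
  (5/3, 2) → P = 206

The binding constraints are 3x1 + 8x2 = 21 and x2 = 2.
Solving simultaneously gives x1 = 5/3, x2 = 2.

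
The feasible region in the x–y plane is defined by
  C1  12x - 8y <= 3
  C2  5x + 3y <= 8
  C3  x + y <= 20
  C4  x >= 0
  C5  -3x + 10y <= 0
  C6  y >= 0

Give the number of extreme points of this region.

The feasible vertices (each the meet of two boundaries and inside every other half-plane) are:
  (5/16, 3/32)
  (1/4, 0)
  (0, 0)

3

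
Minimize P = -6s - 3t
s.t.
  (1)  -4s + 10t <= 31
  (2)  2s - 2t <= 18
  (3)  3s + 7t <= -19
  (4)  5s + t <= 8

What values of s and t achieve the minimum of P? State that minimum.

Vertices and P = -6s - 3t:
  (-407/58, 17/58) → P = 2391/58
  (17/6, -37/6) → P = 3/2
  (75/32, -119/32) → P = -93/32
The feasible region is unbounded (it extends along (-1, -1), (-5, -2)), but P strictly increases along every unbounded feasible direction, so there is no improving ray and the minimum is attained at a vertex.

The optimum lies where 3s + 7t = -19 and 5s + t = 8.
Solving simultaneously gives s = 75/32, t = -119/32.

s = 75/32, t = -119/32, minimum P = -93/32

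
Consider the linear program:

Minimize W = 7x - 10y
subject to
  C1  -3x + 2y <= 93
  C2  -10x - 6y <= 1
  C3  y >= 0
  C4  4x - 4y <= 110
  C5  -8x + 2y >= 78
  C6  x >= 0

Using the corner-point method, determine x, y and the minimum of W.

x = 3, y = 51, minimum W = -489

Extreme points and W = 7x - 10y:
  (3, 51) → W = -489
  (0, 93/2) → W = -465
  (0, 39) → W = -390

The optimum lies where -3x + 2y = 93 and -8x + 2y = 78.
Solving simultaneously gives x = 3, y = 51.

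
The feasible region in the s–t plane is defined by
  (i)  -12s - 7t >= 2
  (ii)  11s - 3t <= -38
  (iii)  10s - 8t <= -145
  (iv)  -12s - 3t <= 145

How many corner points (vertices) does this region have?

Of the 6 pairwise boundary intersections, those satisfying every inequality are:
  (-1031/166, 860/83)
  (-1009/48, 143/4)
  (-1595/126, 145/63)

3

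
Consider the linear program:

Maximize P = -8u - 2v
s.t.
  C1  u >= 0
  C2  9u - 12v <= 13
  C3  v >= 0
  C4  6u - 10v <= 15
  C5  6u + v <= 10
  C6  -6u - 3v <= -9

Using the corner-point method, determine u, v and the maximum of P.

u = 0, v = 3, maximum P = -6

Vertices and P = -8u - 2v:
  (0, 10) → P = -20
  (0, 3) → P = -6
  (133/81, 4/27) → P = -1088/81
  (49/33, 1/33) → P = -394/33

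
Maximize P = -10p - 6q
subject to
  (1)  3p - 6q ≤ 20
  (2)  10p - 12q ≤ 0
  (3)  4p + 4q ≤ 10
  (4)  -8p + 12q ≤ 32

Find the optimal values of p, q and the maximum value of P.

Vertices and P = -10p - 6q:
  (-10, -25/3) → P = 150
  (-36, -64/3) → P = 488
  (15/11, 25/22) → P = -225/11
  (-1/10, 13/5) → P = -73/5

p = -36, q = -64/3, maximum P = 488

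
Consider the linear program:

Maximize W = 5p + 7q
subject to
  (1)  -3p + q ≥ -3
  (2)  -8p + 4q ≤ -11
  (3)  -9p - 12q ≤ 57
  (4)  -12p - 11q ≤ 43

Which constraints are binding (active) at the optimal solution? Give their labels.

Feasible corners and W = 5p + 7q:
  (1/4, -9/4) → W = -29/2
  (-2/9, -11/3) → W = -241/9
  (-3/8, -7/2) → W = -211/8

The maximum is at (1/4, -9/4). Substituting into each constraint, equality holds for (1) and (2); the remaining constraints have slack.

(1) and (2)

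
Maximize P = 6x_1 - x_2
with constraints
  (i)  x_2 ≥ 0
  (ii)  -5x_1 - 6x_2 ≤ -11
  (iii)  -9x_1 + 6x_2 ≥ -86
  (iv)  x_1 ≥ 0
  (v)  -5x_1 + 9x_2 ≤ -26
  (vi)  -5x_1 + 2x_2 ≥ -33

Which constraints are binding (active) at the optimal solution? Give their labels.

Corner points and P = 6x_1 - x_2:
  (26/5, 0) → P = 156/5
  (33/5, 0) → P = 198/5
  (7, 1) → P = 41

The maximum is at (7, 1). Substituting into each constraint, equality holds for (v) and (vi); the remaining constraints have slack.

(v) and (vi)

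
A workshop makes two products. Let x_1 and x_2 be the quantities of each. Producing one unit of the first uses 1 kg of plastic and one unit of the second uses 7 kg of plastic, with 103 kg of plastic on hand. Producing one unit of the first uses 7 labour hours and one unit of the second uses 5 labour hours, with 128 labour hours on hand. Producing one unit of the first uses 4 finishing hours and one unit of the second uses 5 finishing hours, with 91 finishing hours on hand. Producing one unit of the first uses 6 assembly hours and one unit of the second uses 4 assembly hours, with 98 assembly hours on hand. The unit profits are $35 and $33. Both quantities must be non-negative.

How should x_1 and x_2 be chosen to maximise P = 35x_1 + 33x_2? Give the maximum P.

x_1 = 9, x_2 = 11, maximum P = 678

Feasible corners and P = 35x_1 + 33x_2:
  (0, 0) → P = 0
  (0, 103/7) → P = 3399/7
  (49/3, 0) → P = 1715/3
  (122/23, 321/23) → P = 14863/23
  (9, 11) → P = 678

The optimum lies where 4x_1 + 5x_2 = 91 and 6x_1 + 4x_2 = 98.
Solving simultaneously gives x_1 = 9, x_2 = 11.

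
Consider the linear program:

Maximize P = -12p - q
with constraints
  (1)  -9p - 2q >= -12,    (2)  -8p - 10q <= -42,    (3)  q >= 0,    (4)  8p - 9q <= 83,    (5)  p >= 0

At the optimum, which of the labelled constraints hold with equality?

(2) and (5)

Extreme points and P = -12p - q:
  (18/37, 141/37) → P = -357/37
  (0, 6) → P = -6
  (0, 21/5) → P = -21/5

The maximum is at (0, 21/5). Substituting into each constraint, equality holds for (2) and (5); the remaining constraints have slack.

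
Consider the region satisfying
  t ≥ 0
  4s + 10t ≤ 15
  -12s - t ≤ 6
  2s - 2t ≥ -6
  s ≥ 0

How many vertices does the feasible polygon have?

3

Pairwise boundary intersections that survive every other constraint:
  (15/4, 0)
  (0, 0)
  (0, 3/2)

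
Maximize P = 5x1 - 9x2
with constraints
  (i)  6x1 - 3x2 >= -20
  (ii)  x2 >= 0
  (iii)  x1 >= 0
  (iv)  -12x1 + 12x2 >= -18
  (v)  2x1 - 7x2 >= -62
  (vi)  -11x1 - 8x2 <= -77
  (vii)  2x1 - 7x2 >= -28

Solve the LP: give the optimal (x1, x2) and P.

Corner points and P = 5x1 - 9x2:
  (89/19, 121/38) → P = -199/38
  (77/10, 31/5) → P = -173/10
  (105/31, 154/31) → P = -861/31

The optimum lies where -12x1 + 12x2 = -18 and -11x1 - 8x2 = -77.
Solving simultaneously gives x1 = 89/19, x2 = 121/38.

x1 = 89/19, x2 = 121/38, maximum P = -199/38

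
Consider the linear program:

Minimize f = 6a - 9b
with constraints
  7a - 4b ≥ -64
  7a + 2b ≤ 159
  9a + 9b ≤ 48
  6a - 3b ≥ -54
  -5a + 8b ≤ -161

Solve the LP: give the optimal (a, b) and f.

Vertices and f = 6a - 9b:
  (89/3, -73/3) → f = 397
  (47/3, -31/3) → f = 187
  (-305/11, -412/11) → f = 1878/11
The feasible region is unbounded (it extends along (-1, -2), (2, -7)), but f strictly increases along every unbounded feasible direction, so there is no improving ray and the minimum is attained at a vertex.

The optimum lies where 6a - 3b = -54 and -5a + 8b = -161.
Solving simultaneously gives a = -305/11, b = -412/11.

a = -305/11, b = -412/11, minimum f = 1878/11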